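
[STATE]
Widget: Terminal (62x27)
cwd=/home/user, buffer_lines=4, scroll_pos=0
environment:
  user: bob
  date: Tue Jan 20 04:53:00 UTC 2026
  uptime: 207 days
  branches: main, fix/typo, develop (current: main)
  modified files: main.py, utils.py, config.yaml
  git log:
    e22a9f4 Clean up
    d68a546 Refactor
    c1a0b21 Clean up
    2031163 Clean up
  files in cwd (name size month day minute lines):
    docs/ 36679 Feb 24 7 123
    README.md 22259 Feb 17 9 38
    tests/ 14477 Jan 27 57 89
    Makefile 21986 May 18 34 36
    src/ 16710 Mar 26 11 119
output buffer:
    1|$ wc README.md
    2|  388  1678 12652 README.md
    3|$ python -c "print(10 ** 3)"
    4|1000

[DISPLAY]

$ wc README.md                                                
  388  1678 12652 README.md                                   
$ python -c "print(10 ** 3)"                                  
1000                                                          
$ █                                                           
                                                              
                                                              
                                                              
                                                              
                                                              
                                                              
                                                              
                                                              
                                                              
                                                              
                                                              
                                                              
                                                              
                                                              
                                                              
                                                              
                                                              
                                                              
                                                              
                                                              
                                                              
                                                              


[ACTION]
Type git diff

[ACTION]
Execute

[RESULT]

$ wc README.md                                                
  388  1678 12652 README.md                                   
$ python -c "print(10 ** 3)"                                  
1000                                                          
$ git diff                                                    
diff --git a/main.py b/main.py                                
--- a/main.py                                                 
+++ b/main.py                                                 
@@ -1,3 +1,4 @@                                               
+# updated                                                    
 import sys                                                   
$ █                                                           
                                                              
                                                              
                                                              
                                                              
                                                              
                                                              
                                                              
                                                              
                                                              
                                                              
                                                              
                                                              
                                                              
                                                              
                                                              


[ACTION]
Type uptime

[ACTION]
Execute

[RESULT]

$ wc README.md                                                
  388  1678 12652 README.md                                   
$ python -c "print(10 ** 3)"                                  
1000                                                          
$ git diff                                                    
diff --git a/main.py b/main.py                                
--- a/main.py                                                 
+++ b/main.py                                                 
@@ -1,3 +1,4 @@                                               
+# updated                                                    
 import sys                                                   
$ uptime                                                      
 10:00  up 207 days                                           
$ █                                                           
                                                              
                                                              
                                                              
                                                              
                                                              
                                                              
                                                              
                                                              
                                                              
                                                              
                                                              
                                                              
                                                              


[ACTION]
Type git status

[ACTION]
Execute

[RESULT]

$ wc README.md                                                
  388  1678 12652 README.md                                   
$ python -c "print(10 ** 3)"                                  
1000                                                          
$ git diff                                                    
diff --git a/main.py b/main.py                                
--- a/main.py                                                 
+++ b/main.py                                                 
@@ -1,3 +1,4 @@                                               
+# updated                                                    
 import sys                                                   
$ uptime                                                      
 10:00  up 207 days                                           
$ git status                                                  
On branch main                                                
Changes not staged for commit:                                
                                                              
        modified:   main.py                                   
        modified:   utils.py                                  
        modified:   config.yaml                               
$ █                                                           
                                                              
                                                              
                                                              
                                                              
                                                              
                                                              


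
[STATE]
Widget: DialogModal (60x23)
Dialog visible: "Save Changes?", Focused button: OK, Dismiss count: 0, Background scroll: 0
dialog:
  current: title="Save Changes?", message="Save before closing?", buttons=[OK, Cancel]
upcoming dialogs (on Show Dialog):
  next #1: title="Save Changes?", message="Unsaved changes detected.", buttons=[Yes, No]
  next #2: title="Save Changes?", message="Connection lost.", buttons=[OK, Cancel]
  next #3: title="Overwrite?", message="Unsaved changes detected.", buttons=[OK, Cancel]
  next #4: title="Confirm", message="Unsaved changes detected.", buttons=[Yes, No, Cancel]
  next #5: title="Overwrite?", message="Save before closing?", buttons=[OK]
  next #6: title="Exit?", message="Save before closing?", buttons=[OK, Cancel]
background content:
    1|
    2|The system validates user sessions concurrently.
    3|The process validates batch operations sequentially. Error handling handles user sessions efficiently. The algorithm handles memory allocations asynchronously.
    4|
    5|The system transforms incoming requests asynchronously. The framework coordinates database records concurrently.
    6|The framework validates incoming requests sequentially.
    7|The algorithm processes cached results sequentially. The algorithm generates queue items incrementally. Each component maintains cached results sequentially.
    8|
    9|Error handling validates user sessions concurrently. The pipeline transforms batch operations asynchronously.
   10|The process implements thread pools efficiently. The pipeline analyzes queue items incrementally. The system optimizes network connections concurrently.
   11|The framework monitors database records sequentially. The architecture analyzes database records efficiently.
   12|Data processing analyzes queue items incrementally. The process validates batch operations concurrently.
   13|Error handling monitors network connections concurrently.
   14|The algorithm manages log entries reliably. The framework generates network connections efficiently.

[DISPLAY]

                                                            
The system validates user sessions concurrently.            
The process validates batch operations sequentially. Error h
                                                            
The system transforms incoming requests asynchronously. The 
The framework validates incoming requests sequentially.     
The algorithm processes cached results sequentially. The alg
                                                            
Error handling validates user sessions concurrently. The pip
The process implem┌──────────────────────┐ently. The pipelin
The framework moni│    Save Changes?     │quentially. The ar
Data processing an│ Save before closing? │mentally. The proc
Error handling mon│    [OK]  Cancel      │s concurrently.   
The algorithm mana└──────────────────────┘. The framework ge
                                                            
                                                            
                                                            
                                                            
                                                            
                                                            
                                                            
                                                            
                                                            


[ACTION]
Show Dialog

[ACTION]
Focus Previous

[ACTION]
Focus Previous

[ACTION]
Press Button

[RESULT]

                                                            
The system validates user sessions concurrently.            
The process validates batch operations sequentially. Error h
                                                            
The system transforms incoming requests asynchronously. The 
The framework validates incoming requests sequentially.     
The algorithm processes cached results sequentially. The alg
                                                            
Error handling validates user sessions concurrently. The pip
The process implements thread pools efficiently. The pipelin
The framework monitors database records sequentially. The ar
Data processing analyzes queue items incrementally. The proc
Error handling monitors network connections concurrently.   
The algorithm manages log entries reliably. The framework ge
                                                            
                                                            
                                                            
                                                            
                                                            
                                                            
                                                            
                                                            
                                                            


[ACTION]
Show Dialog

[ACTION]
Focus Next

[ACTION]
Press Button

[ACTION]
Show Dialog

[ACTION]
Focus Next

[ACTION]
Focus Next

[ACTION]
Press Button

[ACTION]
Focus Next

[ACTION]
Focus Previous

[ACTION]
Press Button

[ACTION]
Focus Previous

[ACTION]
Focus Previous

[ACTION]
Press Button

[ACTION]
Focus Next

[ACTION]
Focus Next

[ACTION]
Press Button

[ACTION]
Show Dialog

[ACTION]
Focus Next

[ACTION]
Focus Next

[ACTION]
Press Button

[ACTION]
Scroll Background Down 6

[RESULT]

The algorithm processes cached results sequentially. The alg
                                                            
Error handling validates user sessions concurrently. The pip
The process implements thread pools efficiently. The pipelin
The framework monitors database records sequentially. The ar
Data processing analyzes queue items incrementally. The proc
Error handling monitors network connections concurrently.   
The algorithm manages log entries reliably. The framework ge
                                                            
                                                            
                                                            
                                                            
                                                            
                                                            
                                                            
                                                            
                                                            
                                                            
                                                            
                                                            
                                                            
                                                            
                                                            


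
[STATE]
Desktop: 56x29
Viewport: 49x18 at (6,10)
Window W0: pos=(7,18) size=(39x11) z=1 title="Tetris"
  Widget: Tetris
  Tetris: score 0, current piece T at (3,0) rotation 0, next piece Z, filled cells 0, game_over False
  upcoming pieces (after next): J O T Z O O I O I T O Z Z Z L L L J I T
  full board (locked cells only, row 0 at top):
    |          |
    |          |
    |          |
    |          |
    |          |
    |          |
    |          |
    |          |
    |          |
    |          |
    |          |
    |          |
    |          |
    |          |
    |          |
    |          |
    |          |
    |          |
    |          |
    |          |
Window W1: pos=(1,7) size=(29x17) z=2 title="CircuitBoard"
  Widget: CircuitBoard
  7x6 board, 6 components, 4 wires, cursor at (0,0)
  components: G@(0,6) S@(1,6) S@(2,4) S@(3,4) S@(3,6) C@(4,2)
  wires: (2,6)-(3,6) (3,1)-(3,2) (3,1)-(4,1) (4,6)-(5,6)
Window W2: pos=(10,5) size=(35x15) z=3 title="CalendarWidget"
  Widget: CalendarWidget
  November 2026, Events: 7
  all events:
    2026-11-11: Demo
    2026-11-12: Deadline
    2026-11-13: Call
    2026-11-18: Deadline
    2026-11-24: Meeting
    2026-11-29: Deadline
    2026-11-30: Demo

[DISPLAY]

 1 2┃                   1             ┃          
.]  ┃ 2  3  4  5  6  7  8             ┃          
    ┃ 9 10 11* 12* 13* 14 15          ┃          
    ┃16 17 18* 19 20 21 22            ┃          
    ┃23 24* 25 26 27 28 29*           ┃          
    ┃30*                              ┃          
    ┃                                 ┃          
    ┃                                 ┃          
    ┃                                 ┃┓         
    ┗━━━━━━━━━━━━━━━━━━━━━━━━━━━━━━━━━┛┃         
                       ┃───────────────┨         
                       ┃               ┃         
or: (0,0)              ┃               ┃         
━━━━━━━━━━━━━━━━━━━━━━━┛               ┃         
 ┃          │                          ┃         
 ┃          │                          ┃         
 ┃          │                          ┃         
 ┃          │Score:                    ┃         


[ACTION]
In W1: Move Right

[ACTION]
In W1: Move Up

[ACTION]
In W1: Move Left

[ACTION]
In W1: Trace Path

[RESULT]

 1 2┃                   1             ┃          
.]  ┃ 2  3  4  5  6  7  8             ┃          
    ┃ 9 10 11* 12* 13* 14 15          ┃          
    ┃16 17 18* 19 20 21 22            ┃          
    ┃23 24* 25 26 27 28 29*           ┃          
    ┃30*                              ┃          
    ┃                                 ┃          
    ┃                                 ┃          
    ┃                                 ┃┓         
    ┗━━━━━━━━━━━━━━━━━━━━━━━━━━━━━━━━━┛┃         
                       ┃───────────────┨         
                       ┃               ┃         
or: (0,0)  Trace: No co┃               ┃         
━━━━━━━━━━━━━━━━━━━━━━━┛               ┃         
 ┃          │                          ┃         
 ┃          │                          ┃         
 ┃          │                          ┃         
 ┃          │Score:                    ┃         


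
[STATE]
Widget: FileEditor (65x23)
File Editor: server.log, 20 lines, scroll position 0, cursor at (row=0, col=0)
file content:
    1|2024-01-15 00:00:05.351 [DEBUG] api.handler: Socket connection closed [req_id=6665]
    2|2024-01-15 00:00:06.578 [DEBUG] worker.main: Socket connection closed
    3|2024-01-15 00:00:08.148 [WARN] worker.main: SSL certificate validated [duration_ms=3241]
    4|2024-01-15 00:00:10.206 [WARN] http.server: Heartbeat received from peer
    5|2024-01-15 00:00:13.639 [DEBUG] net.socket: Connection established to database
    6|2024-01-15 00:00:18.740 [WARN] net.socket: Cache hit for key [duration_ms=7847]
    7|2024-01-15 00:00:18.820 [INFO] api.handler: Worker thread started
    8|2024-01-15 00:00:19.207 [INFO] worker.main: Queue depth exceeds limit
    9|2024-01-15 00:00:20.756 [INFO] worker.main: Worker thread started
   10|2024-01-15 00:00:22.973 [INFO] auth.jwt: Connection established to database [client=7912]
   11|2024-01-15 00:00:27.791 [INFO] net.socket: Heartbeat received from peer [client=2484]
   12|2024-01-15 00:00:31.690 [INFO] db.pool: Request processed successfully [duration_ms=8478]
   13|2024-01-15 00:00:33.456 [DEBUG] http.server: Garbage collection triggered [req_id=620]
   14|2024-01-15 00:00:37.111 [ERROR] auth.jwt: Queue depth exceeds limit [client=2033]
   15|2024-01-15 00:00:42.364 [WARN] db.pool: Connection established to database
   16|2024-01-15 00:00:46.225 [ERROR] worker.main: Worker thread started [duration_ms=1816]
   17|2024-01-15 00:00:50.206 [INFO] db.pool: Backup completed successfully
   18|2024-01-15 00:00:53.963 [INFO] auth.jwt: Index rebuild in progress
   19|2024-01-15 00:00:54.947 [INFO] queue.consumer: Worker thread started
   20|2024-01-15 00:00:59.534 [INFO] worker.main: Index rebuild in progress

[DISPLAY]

█024-01-15 00:00:05.351 [DEBUG] api.handler: Socket connection c▲
2024-01-15 00:00:06.578 [DEBUG] worker.main: Socket connection c█
2024-01-15 00:00:08.148 [WARN] worker.main: SSL certificate vali░
2024-01-15 00:00:10.206 [WARN] http.server: Heartbeat received f░
2024-01-15 00:00:13.639 [DEBUG] net.socket: Connection establish░
2024-01-15 00:00:18.740 [WARN] net.socket: Cache hit for key [du░
2024-01-15 00:00:18.820 [INFO] api.handler: Worker thread starte░
2024-01-15 00:00:19.207 [INFO] worker.main: Queue depth exceeds ░
2024-01-15 00:00:20.756 [INFO] worker.main: Worker thread starte░
2024-01-15 00:00:22.973 [INFO] auth.jwt: Connection established ░
2024-01-15 00:00:27.791 [INFO] net.socket: Heartbeat received fr░
2024-01-15 00:00:31.690 [INFO] db.pool: Request processed succes░
2024-01-15 00:00:33.456 [DEBUG] http.server: Garbage collection ░
2024-01-15 00:00:37.111 [ERROR] auth.jwt: Queue depth exceeds li░
2024-01-15 00:00:42.364 [WARN] db.pool: Connection established t░
2024-01-15 00:00:46.225 [ERROR] worker.main: Worker thread start░
2024-01-15 00:00:50.206 [INFO] db.pool: Backup completed success░
2024-01-15 00:00:53.963 [INFO] auth.jwt: Index rebuild in progre░
2024-01-15 00:00:54.947 [INFO] queue.consumer: Worker thread sta░
2024-01-15 00:00:59.534 [INFO] worker.main: Index rebuild in pro░
                                                                ░
                                                                ░
                                                                ▼


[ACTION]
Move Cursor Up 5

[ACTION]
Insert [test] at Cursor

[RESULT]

test█024-01-15 00:00:05.351 [DEBUG] api.handler: Socket connecti▲
2024-01-15 00:00:06.578 [DEBUG] worker.main: Socket connection c█
2024-01-15 00:00:08.148 [WARN] worker.main: SSL certificate vali░
2024-01-15 00:00:10.206 [WARN] http.server: Heartbeat received f░
2024-01-15 00:00:13.639 [DEBUG] net.socket: Connection establish░
2024-01-15 00:00:18.740 [WARN] net.socket: Cache hit for key [du░
2024-01-15 00:00:18.820 [INFO] api.handler: Worker thread starte░
2024-01-15 00:00:19.207 [INFO] worker.main: Queue depth exceeds ░
2024-01-15 00:00:20.756 [INFO] worker.main: Worker thread starte░
2024-01-15 00:00:22.973 [INFO] auth.jwt: Connection established ░
2024-01-15 00:00:27.791 [INFO] net.socket: Heartbeat received fr░
2024-01-15 00:00:31.690 [INFO] db.pool: Request processed succes░
2024-01-15 00:00:33.456 [DEBUG] http.server: Garbage collection ░
2024-01-15 00:00:37.111 [ERROR] auth.jwt: Queue depth exceeds li░
2024-01-15 00:00:42.364 [WARN] db.pool: Connection established t░
2024-01-15 00:00:46.225 [ERROR] worker.main: Worker thread start░
2024-01-15 00:00:50.206 [INFO] db.pool: Backup completed success░
2024-01-15 00:00:53.963 [INFO] auth.jwt: Index rebuild in progre░
2024-01-15 00:00:54.947 [INFO] queue.consumer: Worker thread sta░
2024-01-15 00:00:59.534 [INFO] worker.main: Index rebuild in pro░
                                                                ░
                                                                ░
                                                                ▼


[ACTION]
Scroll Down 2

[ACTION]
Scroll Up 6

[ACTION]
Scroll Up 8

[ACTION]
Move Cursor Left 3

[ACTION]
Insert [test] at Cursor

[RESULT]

ttest█st2024-01-15 00:00:05.351 [DEBUG] api.handler: Socket conn▲
2024-01-15 00:00:06.578 [DEBUG] worker.main: Socket connection c█
2024-01-15 00:00:08.148 [WARN] worker.main: SSL certificate vali░
2024-01-15 00:00:10.206 [WARN] http.server: Heartbeat received f░
2024-01-15 00:00:13.639 [DEBUG] net.socket: Connection establish░
2024-01-15 00:00:18.740 [WARN] net.socket: Cache hit for key [du░
2024-01-15 00:00:18.820 [INFO] api.handler: Worker thread starte░
2024-01-15 00:00:19.207 [INFO] worker.main: Queue depth exceeds ░
2024-01-15 00:00:20.756 [INFO] worker.main: Worker thread starte░
2024-01-15 00:00:22.973 [INFO] auth.jwt: Connection established ░
2024-01-15 00:00:27.791 [INFO] net.socket: Heartbeat received fr░
2024-01-15 00:00:31.690 [INFO] db.pool: Request processed succes░
2024-01-15 00:00:33.456 [DEBUG] http.server: Garbage collection ░
2024-01-15 00:00:37.111 [ERROR] auth.jwt: Queue depth exceeds li░
2024-01-15 00:00:42.364 [WARN] db.pool: Connection established t░
2024-01-15 00:00:46.225 [ERROR] worker.main: Worker thread start░
2024-01-15 00:00:50.206 [INFO] db.pool: Backup completed success░
2024-01-15 00:00:53.963 [INFO] auth.jwt: Index rebuild in progre░
2024-01-15 00:00:54.947 [INFO] queue.consumer: Worker thread sta░
2024-01-15 00:00:59.534 [INFO] worker.main: Index rebuild in pro░
                                                                ░
                                                                ░
                                                                ▼


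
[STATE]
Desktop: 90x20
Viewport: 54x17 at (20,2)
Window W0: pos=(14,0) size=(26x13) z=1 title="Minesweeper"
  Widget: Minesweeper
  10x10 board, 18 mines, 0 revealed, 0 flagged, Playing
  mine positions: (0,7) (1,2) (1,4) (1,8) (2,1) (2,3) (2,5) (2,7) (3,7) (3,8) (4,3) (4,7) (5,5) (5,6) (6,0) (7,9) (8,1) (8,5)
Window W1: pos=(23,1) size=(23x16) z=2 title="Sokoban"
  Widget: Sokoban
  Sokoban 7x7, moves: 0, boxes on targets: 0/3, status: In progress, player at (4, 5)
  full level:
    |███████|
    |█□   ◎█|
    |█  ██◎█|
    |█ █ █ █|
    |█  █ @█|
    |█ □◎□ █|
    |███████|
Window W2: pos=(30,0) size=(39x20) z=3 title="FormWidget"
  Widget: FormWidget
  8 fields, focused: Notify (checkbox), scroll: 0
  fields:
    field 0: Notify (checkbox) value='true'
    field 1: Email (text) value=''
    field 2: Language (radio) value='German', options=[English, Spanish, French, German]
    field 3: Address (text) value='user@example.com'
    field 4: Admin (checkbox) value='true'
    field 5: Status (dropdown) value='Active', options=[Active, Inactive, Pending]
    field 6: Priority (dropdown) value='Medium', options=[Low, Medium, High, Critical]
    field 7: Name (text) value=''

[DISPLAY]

───┃ Sokob┠─────────────────────────────────────┨     
■■■┠──────┃> Notify:     [x]                    ┃     
■■■┃██████┃  Email:      [                     ]┃     
■■■┃█□   ◎┃  Language:   ( ) English  ( ) Spanis┃     
■■■┃█  ██◎┃  Address:    [user@example.com     ]┃     
■■■┃█ █ █ ┃  Admin:      [x]                    ┃     
■■■┃█  █ @┃  Status:     [Active              ▼]┃     
■■■┃█ □◎□ ┃  Priority:   [Medium              ▼]┃     
■■■┃██████┃  Name:       [                     ]┃     
■■■┃Moves:┃                                     ┃     
━━━┃      ┃                                     ┃     
   ┃      ┃                                     ┃     
   ┃      ┃                                     ┃     
   ┃      ┃                                     ┃     
   ┗━━━━━━┃                                     ┃     
          ┃                                     ┃     
          ┃                                     ┃     


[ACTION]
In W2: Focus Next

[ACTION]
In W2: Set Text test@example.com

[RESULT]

───┃ Sokob┠─────────────────────────────────────┨     
■■■┠──────┃  Notify:     [x]                    ┃     
■■■┃██████┃> Email:      [test@example.com     ]┃     
■■■┃█□   ◎┃  Language:   ( ) English  ( ) Spanis┃     
■■■┃█  ██◎┃  Address:    [user@example.com     ]┃     
■■■┃█ █ █ ┃  Admin:      [x]                    ┃     
■■■┃█  █ @┃  Status:     [Active              ▼]┃     
■■■┃█ □◎□ ┃  Priority:   [Medium              ▼]┃     
■■■┃██████┃  Name:       [                     ]┃     
■■■┃Moves:┃                                     ┃     
━━━┃      ┃                                     ┃     
   ┃      ┃                                     ┃     
   ┃      ┃                                     ┃     
   ┃      ┃                                     ┃     
   ┗━━━━━━┃                                     ┃     
          ┃                                     ┃     
          ┃                                     ┃     


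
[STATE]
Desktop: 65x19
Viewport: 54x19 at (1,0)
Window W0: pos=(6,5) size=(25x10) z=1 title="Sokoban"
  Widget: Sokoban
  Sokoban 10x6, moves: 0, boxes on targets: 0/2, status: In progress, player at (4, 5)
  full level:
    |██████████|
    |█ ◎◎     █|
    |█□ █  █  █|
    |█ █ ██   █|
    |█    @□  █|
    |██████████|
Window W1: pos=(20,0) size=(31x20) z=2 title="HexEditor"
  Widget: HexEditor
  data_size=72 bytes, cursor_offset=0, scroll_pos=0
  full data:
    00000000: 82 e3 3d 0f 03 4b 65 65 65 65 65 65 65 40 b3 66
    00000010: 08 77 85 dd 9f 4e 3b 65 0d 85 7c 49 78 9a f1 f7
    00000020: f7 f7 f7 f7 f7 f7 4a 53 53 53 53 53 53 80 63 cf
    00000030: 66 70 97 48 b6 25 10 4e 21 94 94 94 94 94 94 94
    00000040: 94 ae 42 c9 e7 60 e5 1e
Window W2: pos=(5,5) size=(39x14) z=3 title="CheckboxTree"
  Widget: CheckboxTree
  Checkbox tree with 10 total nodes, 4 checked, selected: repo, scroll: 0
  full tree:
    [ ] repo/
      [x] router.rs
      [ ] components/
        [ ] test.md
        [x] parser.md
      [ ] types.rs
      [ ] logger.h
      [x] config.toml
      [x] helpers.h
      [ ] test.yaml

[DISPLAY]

                   ┏━━━━━━━━━━━━━━━━━━━━━━━━━━━━━┓    
                   ┃ HexEditor                   ┃    
                   ┠─────────────────────────────┨    
                   ┃00000000  82 e3 3d 0f 03 4b 6┃    
                   ┃00000010  08 77 85 dd 9f 4e 3┃    
    ┏━━━━━━━━━━━━━━━━━━━━━━━━━━━━━━━━━━━━━┓7 f7 4┃    
    ┃ CheckboxTree                        ┃6 25 1┃    
    ┠─────────────────────────────────────┨7 60 e┃    
    ┃>[-] repo/                           ┃      ┃    
    ┃   [x] router.rs                     ┃      ┃    
    ┃   [-] components/                   ┃      ┃    
    ┃     [ ] test.md                     ┃      ┃    
    ┃     [x] parser.md                   ┃      ┃    
    ┃   [ ] types.rs                      ┃      ┃    
    ┃   [ ] logger.h                      ┃      ┃    
    ┃   [x] config.toml                   ┃      ┃    
    ┃   [x] helpers.h                     ┃      ┃    
    ┃   [ ] test.yaml                     ┃      ┃    
    ┗━━━━━━━━━━━━━━━━━━━━━━━━━━━━━━━━━━━━━┛      ┃    


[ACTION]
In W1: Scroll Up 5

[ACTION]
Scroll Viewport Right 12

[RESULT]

         ┏━━━━━━━━━━━━━━━━━━━━━━━━━━━━━┓              
         ┃ HexEditor                   ┃              
         ┠─────────────────────────────┨              
         ┃00000000  82 e3 3d 0f 03 4b 6┃              
         ┃00000010  08 77 85 dd 9f 4e 3┃              
━━━━━━━━━━━━━━━━━━━━━━━━━━━━━━━━┓7 f7 4┃              
kboxTree                        ┃6 25 1┃              
────────────────────────────────┨7 60 e┃              
repo/                           ┃      ┃              
] router.rs                     ┃      ┃              
] components/                   ┃      ┃              
[ ] test.md                     ┃      ┃              
[x] parser.md                   ┃      ┃              
] types.rs                      ┃      ┃              
] logger.h                      ┃      ┃              
] config.toml                   ┃      ┃              
] helpers.h                     ┃      ┃              
] test.yaml                     ┃      ┃              
━━━━━━━━━━━━━━━━━━━━━━━━━━━━━━━━┛      ┃              


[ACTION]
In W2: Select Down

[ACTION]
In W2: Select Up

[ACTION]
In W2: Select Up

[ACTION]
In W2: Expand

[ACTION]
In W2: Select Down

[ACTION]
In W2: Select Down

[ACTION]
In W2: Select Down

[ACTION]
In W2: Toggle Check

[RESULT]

         ┏━━━━━━━━━━━━━━━━━━━━━━━━━━━━━┓              
         ┃ HexEditor                   ┃              
         ┠─────────────────────────────┨              
         ┃00000000  82 e3 3d 0f 03 4b 6┃              
         ┃00000010  08 77 85 dd 9f 4e 3┃              
━━━━━━━━━━━━━━━━━━━━━━━━━━━━━━━━┓7 f7 4┃              
kboxTree                        ┃6 25 1┃              
────────────────────────────────┨7 60 e┃              
repo/                           ┃      ┃              
] router.rs                     ┃      ┃              
] components/                   ┃      ┃              
[x] test.md                     ┃      ┃              
[x] parser.md                   ┃      ┃              
] types.rs                      ┃      ┃              
] logger.h                      ┃      ┃              
] config.toml                   ┃      ┃              
] helpers.h                     ┃      ┃              
] test.yaml                     ┃      ┃              
━━━━━━━━━━━━━━━━━━━━━━━━━━━━━━━━┛      ┃              


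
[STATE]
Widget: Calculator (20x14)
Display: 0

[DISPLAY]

                   0
┌───┬───┬───┬───┐   
│ 7 │ 8 │ 9 │ ÷ │   
├───┼───┼───┼───┤   
│ 4 │ 5 │ 6 │ × │   
├───┼───┼───┼───┤   
│ 1 │ 2 │ 3 │ - │   
├───┼───┼───┼───┤   
│ 0 │ . │ = │ + │   
├───┼───┼───┼───┤   
│ C │ MC│ MR│ M+│   
└───┴───┴───┴───┘   
                    
                    


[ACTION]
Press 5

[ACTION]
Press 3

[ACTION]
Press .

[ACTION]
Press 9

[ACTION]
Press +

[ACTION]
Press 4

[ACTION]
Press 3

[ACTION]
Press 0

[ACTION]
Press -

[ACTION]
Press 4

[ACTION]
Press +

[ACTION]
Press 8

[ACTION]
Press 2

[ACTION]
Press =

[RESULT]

               561.9
┌───┬───┬───┬───┐   
│ 7 │ 8 │ 9 │ ÷ │   
├───┼───┼───┼───┤   
│ 4 │ 5 │ 6 │ × │   
├───┼───┼───┼───┤   
│ 1 │ 2 │ 3 │ - │   
├───┼───┼───┼───┤   
│ 0 │ . │ = │ + │   
├───┼───┼───┼───┤   
│ C │ MC│ MR│ M+│   
└───┴───┴───┴───┘   
                    
                    


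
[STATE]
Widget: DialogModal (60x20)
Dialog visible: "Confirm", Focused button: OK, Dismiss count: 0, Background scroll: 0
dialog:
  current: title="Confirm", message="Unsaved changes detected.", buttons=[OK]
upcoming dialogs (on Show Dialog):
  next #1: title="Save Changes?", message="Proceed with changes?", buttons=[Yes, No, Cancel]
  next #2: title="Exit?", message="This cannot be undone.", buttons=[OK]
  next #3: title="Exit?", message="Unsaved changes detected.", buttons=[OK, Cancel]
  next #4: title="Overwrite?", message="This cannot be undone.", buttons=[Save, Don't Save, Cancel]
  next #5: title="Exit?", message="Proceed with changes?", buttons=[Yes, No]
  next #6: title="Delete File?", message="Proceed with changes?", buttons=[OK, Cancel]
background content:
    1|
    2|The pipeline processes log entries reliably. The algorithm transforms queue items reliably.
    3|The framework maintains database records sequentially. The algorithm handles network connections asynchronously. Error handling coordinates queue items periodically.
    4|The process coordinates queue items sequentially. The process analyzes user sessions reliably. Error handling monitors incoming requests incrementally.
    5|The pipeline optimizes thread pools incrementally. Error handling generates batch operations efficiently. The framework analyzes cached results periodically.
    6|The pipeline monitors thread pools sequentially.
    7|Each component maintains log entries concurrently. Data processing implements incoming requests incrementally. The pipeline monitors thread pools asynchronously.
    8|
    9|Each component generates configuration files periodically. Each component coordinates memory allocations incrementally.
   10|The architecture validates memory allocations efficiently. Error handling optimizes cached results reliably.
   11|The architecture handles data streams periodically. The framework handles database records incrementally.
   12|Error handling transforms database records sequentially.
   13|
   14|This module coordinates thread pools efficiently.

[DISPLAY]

                                                            
The pipeline processes log entries reliably. The algorithm t
The framework maintains database records sequentially. The a
The process coordinates queue items sequentially. The proces
The pipeline optimizes thread pools incrementally. Error han
The pipeline monitors thread pools sequentially.            
Each component maintains log entries concurrently. Data proc
               ┌───────────────────────────┐                
Each component │          Confirm          │ periodically. E
The architectur│ Unsaved changes detected. │s efficiently. E
The architectur│            [OK]           │ically. The fram
Error handling └───────────────────────────┘equentially.    
                                                            
This module coordinates thread pools efficiently.           
                                                            
                                                            
                                                            
                                                            
                                                            
                                                            


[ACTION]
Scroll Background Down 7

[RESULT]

                                                            
Each component generates configuration files periodically. E
The architecture validates memory allocations efficiently. E
The architecture handles data streams periodically. The fram
Error handling transforms database records sequentially.    
                                                            
This module coordinates thread pools efficiently.           
               ┌───────────────────────────┐                
               │          Confirm          │                
               │ Unsaved changes detected. │                
               │            [OK]           │                
               └───────────────────────────┘                
                                                            
                                                            
                                                            
                                                            
                                                            
                                                            
                                                            
                                                            


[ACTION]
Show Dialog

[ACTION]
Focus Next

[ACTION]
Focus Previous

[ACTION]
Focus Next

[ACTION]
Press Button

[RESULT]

                                                            
Each component generates configuration files periodically. E
The architecture validates memory allocations efficiently. E
The architecture handles data streams periodically. The fram
Error handling transforms database records sequentially.    
                                                            
This module coordinates thread pools efficiently.           
                                                            
                                                            
                                                            
                                                            
                                                            
                                                            
                                                            
                                                            
                                                            
                                                            
                                                            
                                                            
                                                            
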